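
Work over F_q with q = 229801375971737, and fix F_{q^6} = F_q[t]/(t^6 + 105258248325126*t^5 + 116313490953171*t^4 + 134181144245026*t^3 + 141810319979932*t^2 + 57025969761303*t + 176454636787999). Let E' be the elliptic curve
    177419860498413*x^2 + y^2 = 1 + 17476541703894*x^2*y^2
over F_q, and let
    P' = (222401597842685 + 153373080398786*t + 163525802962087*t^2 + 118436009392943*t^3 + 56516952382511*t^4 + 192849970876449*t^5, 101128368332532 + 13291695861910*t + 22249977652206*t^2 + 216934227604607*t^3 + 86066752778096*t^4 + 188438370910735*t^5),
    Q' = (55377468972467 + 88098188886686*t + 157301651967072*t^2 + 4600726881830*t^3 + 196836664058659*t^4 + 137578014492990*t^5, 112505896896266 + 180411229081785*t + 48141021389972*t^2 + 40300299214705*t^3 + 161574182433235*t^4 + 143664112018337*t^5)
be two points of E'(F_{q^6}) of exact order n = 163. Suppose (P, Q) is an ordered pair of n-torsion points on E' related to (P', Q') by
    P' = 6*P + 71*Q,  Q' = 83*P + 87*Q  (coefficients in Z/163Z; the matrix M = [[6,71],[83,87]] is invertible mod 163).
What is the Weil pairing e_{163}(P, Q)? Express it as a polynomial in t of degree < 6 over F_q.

130720282447795 + 122636227245960*t + 122593198617869*t^2 + 5204261851147*t^3 + 6247845581062*t^4 + 207180571120037*t^5

Under M = [[6,71],[83,87]] in GL_2(Z/163), e_{163}(P',Q') = e_{163}(P,Q)^(6*87-71*83 mod 163).
6*87 - 71*83 = -5371; reduced mod 163: det = 8, inverse 102.
Map (x,y)_Ed via u=(1+y)/(1-y), v=(1+y)/((1-y)x) to Montgomery A=132692361661350,B=183047152998504; then to (a',b')=(189122465840107,50844066459351).
8-bit Miller (10100011) on E'/F_{229801375971737} with a'=189122465840107, b'=50844066459351: accumulate tangent/chord ratios at Q'+S and P'+S'.
f_P(D_Q)/f_Q(D_P) = 199363126497147 + 131081289843839*t + 45094961364297*t^2 + 101495493626473*t^3 + 220650789233359*t^4 + 30268692033333*t^5.
Raise to 102: e(P,Q) = 130720282447795 + 122636227245960*t + 122593198617869*t^2 + 5204261851147*t^3 + 6247845581062*t^4 + 207180571120037*t^5 in mu_{163}.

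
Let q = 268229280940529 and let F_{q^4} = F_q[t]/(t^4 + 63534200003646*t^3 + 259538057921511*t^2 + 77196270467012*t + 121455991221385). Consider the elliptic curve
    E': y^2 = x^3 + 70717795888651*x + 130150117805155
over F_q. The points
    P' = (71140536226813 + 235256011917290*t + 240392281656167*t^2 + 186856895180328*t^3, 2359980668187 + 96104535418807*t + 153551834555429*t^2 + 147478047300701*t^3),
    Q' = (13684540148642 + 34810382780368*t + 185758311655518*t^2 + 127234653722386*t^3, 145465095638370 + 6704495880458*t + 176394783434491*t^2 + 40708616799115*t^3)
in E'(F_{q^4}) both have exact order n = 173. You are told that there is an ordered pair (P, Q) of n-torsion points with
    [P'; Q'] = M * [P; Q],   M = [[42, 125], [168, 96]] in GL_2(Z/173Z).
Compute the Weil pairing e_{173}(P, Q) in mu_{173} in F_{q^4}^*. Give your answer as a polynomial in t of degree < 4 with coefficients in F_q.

Since e_{173}(P,P)=e_{173}(Q,Q)=1 and e_{173}(Q,P)=e_{173}(P,Q)^{-1}, expanding e_{173}(42*P + 125*Q,168*P + 96*Q) leaves e(P,Q)^det(M).
Hence e(P,Q) = e(P',Q')^{37} where 37 = 159^{-1} mod 173.
Run Miller on y^2=x^3+70717795888651*x+130150117805155 over F_{268229280940529}: ladder 10101101 (8 bits); e = f_P(D_Q)/f_Q(D_P).
Result: e(P',Q') = 130566939256542 + 255708588497881*t + 252177164052639*t^2 + 24162946005890*t^3.
e_{173}(P,Q) = (130566939256542 + 255708588497881*t + 252177164052639*t^2 + 24162946005890*t^3)^{37} = 232383794072025 + 68254116050222*t + 67678864317539*t^2 + 129872329905361*t^3.

232383794072025 + 68254116050222*t + 67678864317539*t^2 + 129872329905361*t^3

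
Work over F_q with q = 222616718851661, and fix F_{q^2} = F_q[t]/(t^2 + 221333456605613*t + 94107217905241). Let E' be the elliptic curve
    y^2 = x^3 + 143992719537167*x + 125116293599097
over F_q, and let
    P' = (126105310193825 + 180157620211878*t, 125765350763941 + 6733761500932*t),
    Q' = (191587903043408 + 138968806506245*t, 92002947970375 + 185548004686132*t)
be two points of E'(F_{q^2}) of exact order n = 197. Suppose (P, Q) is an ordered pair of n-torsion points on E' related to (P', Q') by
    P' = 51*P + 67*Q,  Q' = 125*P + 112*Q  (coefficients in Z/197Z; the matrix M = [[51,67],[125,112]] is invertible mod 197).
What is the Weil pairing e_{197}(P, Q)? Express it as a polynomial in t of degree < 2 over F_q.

39690507081071 + 150266990037505*t

The 197-Weil pairing on E[197] over F_{222616718851661} is alternating-bilinear: e_{197}(P',Q') = e_{197}(P,Q)^det(M).
51*112 - 67*125 = -2663; reduced mod 197: det = 95, inverse 56.
Build f_{197,P'} and f_{197,Q'} via the 8-bit ladder of 197=11000101_2; evaluate at shifted divisors; quotient in F_{222616718851661^2}.
The quotient is 196348786974439 + 189848362444156*t.
Hence e(P,Q) = 39690507081071 + 150266990037505*t in F_{222616718851661^2}^*.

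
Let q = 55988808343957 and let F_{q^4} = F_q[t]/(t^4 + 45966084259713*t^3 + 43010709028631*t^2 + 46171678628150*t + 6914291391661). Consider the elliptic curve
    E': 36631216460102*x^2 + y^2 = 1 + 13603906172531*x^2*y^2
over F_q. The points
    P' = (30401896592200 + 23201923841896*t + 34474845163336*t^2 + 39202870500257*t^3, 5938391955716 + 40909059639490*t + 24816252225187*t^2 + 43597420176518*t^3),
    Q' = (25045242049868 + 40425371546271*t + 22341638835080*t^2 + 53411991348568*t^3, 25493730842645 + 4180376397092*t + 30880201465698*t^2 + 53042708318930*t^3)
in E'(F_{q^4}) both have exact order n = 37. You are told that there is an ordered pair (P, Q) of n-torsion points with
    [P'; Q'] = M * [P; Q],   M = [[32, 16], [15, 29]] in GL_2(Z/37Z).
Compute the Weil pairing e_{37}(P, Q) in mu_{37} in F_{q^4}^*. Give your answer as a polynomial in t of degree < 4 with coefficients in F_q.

45808892043955 + 29204055998866*t + 52651419786417*t^2 + 14585614914518*t^3

e_{37} is bilinear + alternating on E[37], so e_{37}(32*P + 16*Q, 15*P + 29*Q) = e_{37}(P,Q)^(32*29-16*15).
det M = 32*29 - 16*15 = 688 = 22 (mod 37); 22^{-1} = 32 (mod 37).
Map (x,y)_Ed via u=(1+y)/(1-y), v=(1+y)/((1-y)x) to Montgomery A=52204299439502,B=48973108446777; then to (a',b')=(32011757064935,14095859466171).
n = 37 = (100101)_2 (6 bits, wt 3); accumulate f_{37,P'}(Q'+S)/f_{37,P'}(S) along the 5-step ladder.
So e_{37}(P',Q') = 16977905501709 + 41391182579311*t + 28091405620993*t^2 + 5075365881732*t^3.
Raise to 32: e(P,Q) = 45808892043955 + 29204055998866*t + 52651419786417*t^2 + 14585614914518*t^3 in mu_{37}.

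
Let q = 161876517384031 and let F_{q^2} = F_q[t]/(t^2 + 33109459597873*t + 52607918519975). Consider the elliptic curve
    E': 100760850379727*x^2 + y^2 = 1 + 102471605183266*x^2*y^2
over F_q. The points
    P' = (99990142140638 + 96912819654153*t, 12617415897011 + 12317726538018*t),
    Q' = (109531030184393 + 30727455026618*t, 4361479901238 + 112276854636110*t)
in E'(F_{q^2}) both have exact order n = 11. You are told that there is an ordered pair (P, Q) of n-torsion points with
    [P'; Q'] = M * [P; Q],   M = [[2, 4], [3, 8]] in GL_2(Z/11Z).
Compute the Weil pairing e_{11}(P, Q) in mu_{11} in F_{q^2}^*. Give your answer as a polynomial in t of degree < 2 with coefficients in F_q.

90915597833679 + 67032605099924*t

Under M = [[2,4],[3,8]] in GL_2(Z/11), e_{11}(P',Q') = e_{11}(P,Q)^(2*8-4*3 mod 11).
det M = 2*8 - 4*3 = 4 = 4 (mod 11); 4^{-1} = 3 (mod 11).
Map (x,y)_Ed via u=(1+y)/(1-y), v=(1+y)/((1-y)x) to Montgomery A=32644491153595,B=105736533316954; then to (a',b')=(84195723606363,69599240607047).
4-bit Miller (1011) on E'/F_{161876517384031} with a'=84195723606363, b'=69599240607047: accumulate tangent/chord ratios at Q'+S and P'+S'.
f_P(D_Q)/f_Q(D_P) = 77828282790396 + 153778015190132*t.
e_{11}(P,Q) = (77828282790396 + 153778015190132*t)^{3} = 90915597833679 + 67032605099924*t.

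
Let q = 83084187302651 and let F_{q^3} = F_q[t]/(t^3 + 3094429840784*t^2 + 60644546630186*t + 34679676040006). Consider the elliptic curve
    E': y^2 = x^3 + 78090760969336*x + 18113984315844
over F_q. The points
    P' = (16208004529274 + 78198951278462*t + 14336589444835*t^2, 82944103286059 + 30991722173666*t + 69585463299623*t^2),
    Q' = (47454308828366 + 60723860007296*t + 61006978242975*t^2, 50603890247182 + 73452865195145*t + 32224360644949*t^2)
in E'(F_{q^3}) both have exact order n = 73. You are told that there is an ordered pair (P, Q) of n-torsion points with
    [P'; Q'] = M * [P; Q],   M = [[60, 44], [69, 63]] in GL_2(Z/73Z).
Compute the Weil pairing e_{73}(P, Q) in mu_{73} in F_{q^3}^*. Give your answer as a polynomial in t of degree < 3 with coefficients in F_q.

e_{73} is bilinear + alternating on E[73], so e_{73}(60*P + 44*Q, 69*P + 63*Q) = e_{73}(P,Q)^(60*63-44*69).
det M = 60*63 - 44*69 = 744 = 14 (mod 73); 14^{-1} = 47 (mod 73).
Run Miller on y^2=x^3+78090760969336*x+18113984315844 over F_{83084187302651}: ladder 1001001 (7 bits); e = f_P(D_Q)/f_Q(D_P).
So e_{73}(P',Q') = 28151080301256 + 16159949690273*t + 28421155635845*t^2.
(28151080301256 + 16159949690273*t + 28421155635845*t^2)^{47} mod (83084187302651,f) = 59500532963419 + 63279317851222*t + 46693716731278*t^2.

59500532963419 + 63279317851222*t + 46693716731278*t^2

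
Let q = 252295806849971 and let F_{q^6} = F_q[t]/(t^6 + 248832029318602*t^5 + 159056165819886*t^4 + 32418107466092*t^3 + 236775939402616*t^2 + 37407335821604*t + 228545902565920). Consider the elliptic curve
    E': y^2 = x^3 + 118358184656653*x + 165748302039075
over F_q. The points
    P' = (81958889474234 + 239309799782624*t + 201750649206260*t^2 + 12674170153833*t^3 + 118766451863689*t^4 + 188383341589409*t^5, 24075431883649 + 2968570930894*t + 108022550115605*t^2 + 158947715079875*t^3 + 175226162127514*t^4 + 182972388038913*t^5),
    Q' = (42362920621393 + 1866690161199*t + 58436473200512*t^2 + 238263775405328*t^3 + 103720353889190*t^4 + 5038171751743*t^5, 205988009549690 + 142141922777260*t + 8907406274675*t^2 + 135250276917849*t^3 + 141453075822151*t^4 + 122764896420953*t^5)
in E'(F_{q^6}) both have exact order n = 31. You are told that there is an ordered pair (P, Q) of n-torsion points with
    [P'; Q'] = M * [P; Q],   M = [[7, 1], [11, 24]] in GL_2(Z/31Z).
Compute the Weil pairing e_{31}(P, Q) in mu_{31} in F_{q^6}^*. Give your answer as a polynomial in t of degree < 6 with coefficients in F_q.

59064890839440 + 92077638562266*t + 139107703228309*t^2 + 115748255570841*t^3 + 28413028234727*t^4 + 90181870329600*t^5

The 31-Weil pairing on E[31] over F_{252295806849971} is alternating-bilinear: e_{31}(P',Q') = e_{31}(P,Q)^det(M).
det(M) mod 31 = 2; its inverse in (Z/31)^* is 16 (check: 2*16 mod 31 = 1).
Run Miller on y^2=x^3+118358184656653*x+165748302039075 over F_{252295806849971}: ladder 11111 (5 bits); e = f_P(D_Q)/f_Q(D_P).
Miller gives e_{31}(P',Q') = 150840633319851 + 26679405635340*t + 9963501429861*t^2 + 190301034059168*t^3 + 218380853001046*t^4 + 218327723925367*t^5 in F_{252295806849971^6}.
(150840633319851 + 26679405635340*t + 9963501429861*t^2 + 190301034059168*t^3 + 218380853001046*t^4 + 218327723925367*t^5)^{16} mod (252295806849971,f) = 59064890839440 + 92077638562266*t + 139107703228309*t^2 + 115748255570841*t^3 + 28413028234727*t^4 + 90181870329600*t^5.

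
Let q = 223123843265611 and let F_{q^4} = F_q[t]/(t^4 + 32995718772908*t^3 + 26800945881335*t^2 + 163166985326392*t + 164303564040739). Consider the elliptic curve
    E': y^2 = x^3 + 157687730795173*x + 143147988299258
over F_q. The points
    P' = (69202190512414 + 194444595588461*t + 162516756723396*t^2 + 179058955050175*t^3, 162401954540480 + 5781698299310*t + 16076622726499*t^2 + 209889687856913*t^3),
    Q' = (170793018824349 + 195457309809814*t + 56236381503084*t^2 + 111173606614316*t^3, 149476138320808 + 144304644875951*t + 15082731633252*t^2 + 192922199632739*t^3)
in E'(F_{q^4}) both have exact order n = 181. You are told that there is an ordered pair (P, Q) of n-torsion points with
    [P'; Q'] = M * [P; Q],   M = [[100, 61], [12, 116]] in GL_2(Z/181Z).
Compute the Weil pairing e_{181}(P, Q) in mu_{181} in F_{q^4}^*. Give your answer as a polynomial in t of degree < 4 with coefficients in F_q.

156744870332268 + 16294858413028*t + 43106505822662*t^2 + 103710894584057*t^3

Under M = [[100,61],[12,116]] in GL_2(Z/181), e_{181}(P',Q') = e_{181}(P,Q)^(100*116-61*12 mod 181).
Inverting 8 mod 181: 68. Thus e_{181}(P,Q) = e(P',Q')^{68}.
n = 181 = (10110101)_2 (8 bits, wt 5); accumulate f_{181,P'}(Q'+S)/f_{181,P'}(S) along the 7-step ladder.
f_P(D_Q)/f_Q(D_P) = 85597712531169 + 57333952431206*t + 127501470488760*t^2 + 160889701964459*t^3.
Raise to 68: e(P,Q) = 156744870332268 + 16294858413028*t + 43106505822662*t^2 + 103710894584057*t^3 in mu_{181}.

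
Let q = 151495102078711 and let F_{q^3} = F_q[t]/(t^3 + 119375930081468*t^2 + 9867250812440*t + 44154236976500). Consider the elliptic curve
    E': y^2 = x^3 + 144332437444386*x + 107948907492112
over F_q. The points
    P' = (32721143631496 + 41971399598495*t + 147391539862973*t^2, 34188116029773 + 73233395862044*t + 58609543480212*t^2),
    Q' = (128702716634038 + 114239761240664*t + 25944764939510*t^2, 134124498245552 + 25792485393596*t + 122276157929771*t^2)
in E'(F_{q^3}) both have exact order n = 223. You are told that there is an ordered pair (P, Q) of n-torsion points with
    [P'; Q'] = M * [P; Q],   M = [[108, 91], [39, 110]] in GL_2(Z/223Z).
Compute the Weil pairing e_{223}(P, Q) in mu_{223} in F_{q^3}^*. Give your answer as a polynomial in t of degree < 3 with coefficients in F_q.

36599935902678 + 32637908605906*t + 42703828076507*t^2

Since e_{223}(P,P)=e_{223}(Q,Q)=1 and e_{223}(Q,P)=e_{223}(P,Q)^{-1}, expanding e_{223}(108*P + 91*Q,39*P + 110*Q) leaves e(P,Q)^det(M).
det M = 108*110 - 91*39 = 8331 = 80 (mod 223); 80^{-1} = 92 (mod 223).
Miller loop for e_{223} over F_{151495102078711^3}: bits of 223 = 11011111; 7 double steps + 6 add steps, l/v at each.
So e_{223}(P',Q') = 27925654904108 + 45380501838265*t + 83620370568817*t^2.
Thus e_{223}(P,Q) = 36599935902678 + 32637908605906*t + 42703828076507*t^2.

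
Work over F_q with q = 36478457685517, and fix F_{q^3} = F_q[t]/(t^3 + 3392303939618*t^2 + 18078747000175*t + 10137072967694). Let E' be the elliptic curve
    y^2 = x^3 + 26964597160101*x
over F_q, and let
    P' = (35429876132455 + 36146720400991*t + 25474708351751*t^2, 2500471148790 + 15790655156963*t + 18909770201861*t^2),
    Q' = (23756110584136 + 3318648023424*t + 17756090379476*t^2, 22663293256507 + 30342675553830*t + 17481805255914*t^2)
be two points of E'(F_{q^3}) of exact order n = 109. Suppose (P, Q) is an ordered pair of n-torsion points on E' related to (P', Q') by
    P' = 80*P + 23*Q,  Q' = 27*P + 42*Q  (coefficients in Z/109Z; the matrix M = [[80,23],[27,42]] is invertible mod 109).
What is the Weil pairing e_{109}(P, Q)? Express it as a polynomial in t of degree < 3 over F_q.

24877409405170 + 16626305370906*t + 21851887982411*t^2

Under M = [[80,23],[27,42]] in GL_2(Z/109), e_{109}(P',Q') = e_{109}(P,Q)^(80*42-23*27 mod 109).
So e_{109}(P,Q) = e_{109}(P',Q')^{39}, since 14*39 = 1 mod 109.
Build f_{109,P'} and f_{109,Q'} via the 7-bit ladder of 109=1101101_2; evaluate at shifted divisors; quotient in F_{36478457685517^3}.
So e_{109}(P',Q') = 21893795764315 + 11740540908179*t + 33133536439637*t^2.
Thus e_{109}(P,Q) = 24877409405170 + 16626305370906*t + 21851887982411*t^2.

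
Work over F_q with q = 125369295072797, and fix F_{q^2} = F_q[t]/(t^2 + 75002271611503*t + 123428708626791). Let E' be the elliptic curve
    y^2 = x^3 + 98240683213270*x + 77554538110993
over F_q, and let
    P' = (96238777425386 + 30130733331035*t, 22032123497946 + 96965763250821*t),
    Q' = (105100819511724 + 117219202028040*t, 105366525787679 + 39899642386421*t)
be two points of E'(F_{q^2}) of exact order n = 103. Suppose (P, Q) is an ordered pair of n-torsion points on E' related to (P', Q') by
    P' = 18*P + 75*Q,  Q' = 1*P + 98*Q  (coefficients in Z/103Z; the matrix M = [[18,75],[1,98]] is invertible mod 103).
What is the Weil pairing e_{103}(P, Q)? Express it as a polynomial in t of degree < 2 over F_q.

95919728342443 + 109491015244244*t

The 103-Weil pairing on E[103] over F_{125369295072797} is alternating-bilinear: e_{103}(P',Q') = e_{103}(P,Q)^det(M).
det M = 18*98 - 75*1 = 1689 = 41 (mod 103); 41^{-1} = 98 (mod 103).
7-bit Miller (1100111) on E'/F_{125369295072797} with a'=98240683213270, b'=77554538110993: accumulate tangent/chord ratios at Q'+S and P'+S'.
The quotient is 99873620876786 + 50560163363250*t.
Hence e(P,Q) = 95919728342443 + 109491015244244*t in F_{125369295072797^2}^*.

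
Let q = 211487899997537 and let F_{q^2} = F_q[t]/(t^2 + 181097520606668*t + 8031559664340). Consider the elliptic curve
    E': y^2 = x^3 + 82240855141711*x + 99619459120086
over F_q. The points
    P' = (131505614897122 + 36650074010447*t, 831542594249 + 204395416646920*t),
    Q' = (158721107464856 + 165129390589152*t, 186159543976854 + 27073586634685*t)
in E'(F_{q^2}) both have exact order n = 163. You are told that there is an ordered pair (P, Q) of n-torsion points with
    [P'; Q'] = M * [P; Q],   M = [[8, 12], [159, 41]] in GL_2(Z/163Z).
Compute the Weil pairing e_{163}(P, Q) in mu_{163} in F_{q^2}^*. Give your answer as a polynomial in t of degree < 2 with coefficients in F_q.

85804786081469 + 159745348615908*t

Alternating bilinearity on E[163] (values in mu_{163} in F_{211487899997537^2}) gives e(P',Q') = e(P,Q)^det(M).
Hence e(P,Q) = e(P',Q')^{75} where 75 = 50^{-1} mod 163.
8-bit Miller (10100011) on E'/F_{211487899997537} with a'=82240855141711, b'=99619459120086: accumulate tangent/chord ratios at Q'+S and P'+S'.
The quotient is 27556005196843 + 146900148834965*t.
(27556005196843 + 146900148834965*t)^{75} mod (211487899997537,f) = 85804786081469 + 159745348615908*t.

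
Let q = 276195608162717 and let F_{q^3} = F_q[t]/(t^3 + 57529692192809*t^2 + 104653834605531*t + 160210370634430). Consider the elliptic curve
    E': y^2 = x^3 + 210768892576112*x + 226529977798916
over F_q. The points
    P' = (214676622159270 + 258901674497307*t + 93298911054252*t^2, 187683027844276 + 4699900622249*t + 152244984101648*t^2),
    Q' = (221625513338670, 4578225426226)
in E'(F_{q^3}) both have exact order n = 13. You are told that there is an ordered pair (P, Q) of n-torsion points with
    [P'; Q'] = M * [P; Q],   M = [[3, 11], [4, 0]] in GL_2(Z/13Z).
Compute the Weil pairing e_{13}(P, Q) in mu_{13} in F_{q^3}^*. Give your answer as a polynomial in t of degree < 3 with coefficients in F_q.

Alternating bilinearity on E[13] (values in mu_{13} in F_{276195608162717^3}) gives e(P',Q') = e(P,Q)^det(M).
So e_{13}(P,Q) = e_{13}(P',Q')^{5}, since 8*5 = 1 mod 13.
Build f_{13,P'} and f_{13,Q'} via the 4-bit ladder of 13=1101_2; evaluate at shifted divisors; quotient in F_{276195608162717^3}.
So e_{13}(P',Q') = 263402055384104 + 81075530380985*t + 218131010471435*t^2.
Hence e(P,Q) = 248750305335014 + 196953191157130*t + 123850508604427*t^2 in F_{276195608162717^3}^*.

248750305335014 + 196953191157130*t + 123850508604427*t^2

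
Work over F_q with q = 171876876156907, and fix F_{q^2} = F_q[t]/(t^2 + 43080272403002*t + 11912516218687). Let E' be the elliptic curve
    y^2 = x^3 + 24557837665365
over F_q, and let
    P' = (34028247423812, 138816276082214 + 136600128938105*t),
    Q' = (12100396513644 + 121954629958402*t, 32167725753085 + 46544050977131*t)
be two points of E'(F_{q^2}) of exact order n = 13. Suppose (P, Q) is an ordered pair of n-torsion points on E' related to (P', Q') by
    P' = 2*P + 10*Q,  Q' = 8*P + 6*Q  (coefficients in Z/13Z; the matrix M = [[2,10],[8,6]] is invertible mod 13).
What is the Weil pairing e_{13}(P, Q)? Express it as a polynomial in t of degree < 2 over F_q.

88449883039613 + 98157267361550*t

Under M = [[2,10],[8,6]] in GL_2(Z/13), e_{13}(P',Q') = e_{13}(P,Q)^(2*6-10*8 mod 13).
Inverting 10 mod 13: 4. Thus e_{13}(P,Q) = e(P',Q')^{4}.
Build f_{13,P'} and f_{13,Q'} via the 4-bit ladder of 13=1101_2; evaluate at shifted divisors; quotient in F_{171876876156907^2}.
e_{13}(P',Q') = 49217816935490 + 160006332331973*t.
e_{13}(P,Q) = (49217816935490 + 160006332331973*t)^{4} = 88449883039613 + 98157267361550*t.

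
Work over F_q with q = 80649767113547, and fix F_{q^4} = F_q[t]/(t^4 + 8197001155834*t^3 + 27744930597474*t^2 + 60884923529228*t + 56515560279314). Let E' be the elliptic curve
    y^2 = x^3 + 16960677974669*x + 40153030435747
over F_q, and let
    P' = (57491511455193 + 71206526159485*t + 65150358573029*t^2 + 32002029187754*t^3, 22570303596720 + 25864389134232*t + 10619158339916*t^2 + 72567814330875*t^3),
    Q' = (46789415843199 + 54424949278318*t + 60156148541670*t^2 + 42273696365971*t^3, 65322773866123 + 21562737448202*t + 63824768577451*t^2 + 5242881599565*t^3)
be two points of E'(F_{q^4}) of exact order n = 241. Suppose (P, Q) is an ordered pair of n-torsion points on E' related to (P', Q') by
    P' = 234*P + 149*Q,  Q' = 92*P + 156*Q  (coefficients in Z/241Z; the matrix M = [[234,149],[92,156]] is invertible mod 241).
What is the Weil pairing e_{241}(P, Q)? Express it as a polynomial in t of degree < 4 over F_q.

Since e_{241}(P,P)=e_{241}(Q,Q)=1 and e_{241}(Q,P)=e_{241}(P,Q)^{-1}, expanding e_{241}(234*P + 149*Q,92*P + 156*Q) leaves e(P,Q)^det(M).
Inverting 142 mod 241: 185. Thus e_{241}(P,Q) = e(P',Q')^{185}.
Miller loop for e_{241} over F_{80649767113547^4}: bits of 241 = 11110001; 7 double steps + 4 add steps, l/v at each.
f_P(D_Q)/f_Q(D_P) = 52348330036093 + 13449748702074*t + 27030955289302*t^2 + 1818720404175*t^3.
Thus e_{241}(P,Q) = 52901238715237 + 76240626572182*t + 64923378384368*t^2 + 9118796080546*t^3.

52901238715237 + 76240626572182*t + 64923378384368*t^2 + 9118796080546*t^3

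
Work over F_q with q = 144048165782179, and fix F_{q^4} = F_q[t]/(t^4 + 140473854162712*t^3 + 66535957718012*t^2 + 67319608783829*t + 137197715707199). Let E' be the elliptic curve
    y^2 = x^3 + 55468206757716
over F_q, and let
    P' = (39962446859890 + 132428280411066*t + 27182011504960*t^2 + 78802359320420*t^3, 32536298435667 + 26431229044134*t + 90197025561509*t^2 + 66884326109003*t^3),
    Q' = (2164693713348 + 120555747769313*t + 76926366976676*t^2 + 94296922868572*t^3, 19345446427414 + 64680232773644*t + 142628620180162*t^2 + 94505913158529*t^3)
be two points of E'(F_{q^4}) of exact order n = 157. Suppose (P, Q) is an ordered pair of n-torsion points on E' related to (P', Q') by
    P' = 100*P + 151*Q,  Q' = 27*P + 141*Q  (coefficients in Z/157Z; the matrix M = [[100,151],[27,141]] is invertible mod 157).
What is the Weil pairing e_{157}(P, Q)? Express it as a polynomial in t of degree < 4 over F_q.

128161112509860 + 141041820778782*t + 82420409865286*t^2 + 16152625797093*t^3

e_{157} is bilinear + alternating on E[157], so e_{157}(100*P + 151*Q, 27*P + 141*Q) = e_{157}(P,Q)^(100*141-151*27).
Inverting 132 mod 157: 113. Thus e_{157}(P,Q) = e(P',Q')^{113}.
n = 157 = (10011101)_2 (8 bits, wt 5); accumulate f_{157,P'}(Q'+S)/f_{157,P'}(S) along the 7-step ladder.
Result: e(P',Q') = 50292936756486 + 134980786117819*t + 31856588400411*t^2 + 116532890687357*t^3.
Hence e(P,Q) = 128161112509860 + 141041820778782*t + 82420409865286*t^2 + 16152625797093*t^3 in F_{144048165782179^4}^*.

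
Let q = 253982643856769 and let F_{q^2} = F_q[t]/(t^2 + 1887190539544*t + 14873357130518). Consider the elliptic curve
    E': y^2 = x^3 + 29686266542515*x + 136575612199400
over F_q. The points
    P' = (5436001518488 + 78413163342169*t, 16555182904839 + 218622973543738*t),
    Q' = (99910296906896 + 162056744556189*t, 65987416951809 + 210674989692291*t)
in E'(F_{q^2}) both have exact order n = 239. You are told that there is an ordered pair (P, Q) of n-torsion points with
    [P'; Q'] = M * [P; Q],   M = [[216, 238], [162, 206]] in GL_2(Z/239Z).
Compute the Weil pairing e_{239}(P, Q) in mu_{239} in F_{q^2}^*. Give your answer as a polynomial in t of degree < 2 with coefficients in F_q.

246727307218368 + 72398077989853*t

e_{239}(aP+bQ,cP+dQ) = e_{239}(P,Q)^(ad-bc); with (a,b,c,d)=(216,238,162,206) this gives the det-239 law.
So e_{239}(P,Q) = e_{239}(P',Q')^{198}, since 204*198 = 1 mod 239.
8-bit Miller (11101111) on E'/F_{253982643856769} with a'=29686266542515, b'=136575612199400: accumulate tangent/chord ratios at Q'+S and P'+S'.
Result: e(P',Q') = 230074397587717 + 184452733475954*t.
Finally e_{239}(P,Q) = 246727307218368 + 72398077989853*t.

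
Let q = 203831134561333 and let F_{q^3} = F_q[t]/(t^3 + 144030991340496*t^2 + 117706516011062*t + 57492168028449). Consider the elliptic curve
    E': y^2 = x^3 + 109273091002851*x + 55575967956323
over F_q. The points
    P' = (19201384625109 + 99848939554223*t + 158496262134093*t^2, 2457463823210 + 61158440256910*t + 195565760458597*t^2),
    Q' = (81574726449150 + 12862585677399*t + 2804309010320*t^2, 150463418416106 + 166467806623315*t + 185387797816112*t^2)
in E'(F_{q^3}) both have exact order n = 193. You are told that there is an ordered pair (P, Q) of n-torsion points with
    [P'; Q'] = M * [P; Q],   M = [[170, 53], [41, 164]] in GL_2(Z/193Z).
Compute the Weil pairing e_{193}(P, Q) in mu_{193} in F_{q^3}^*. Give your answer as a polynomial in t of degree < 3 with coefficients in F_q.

e_{193} is bilinear + alternating on E[193], so e_{193}(170*P + 53*Q, 41*P + 164*Q) = e_{193}(P,Q)^(170*164-53*41).
det M = 170*164 - 53*41 = 25707 = 38 (mod 193); 38^{-1} = 127 (mod 193).
Run Miller on y^2=x^3+109273091002851*x+55575967956323 over F_{203831134561333}: ladder 11000001 (8 bits); e = f_P(D_Q)/f_Q(D_P).
So e_{193}(P',Q') = 39212804979813 + 165649998674889*t + 139691152714746*t^2.
e_{193}(P,Q) = (39212804979813 + 165649998674889*t + 139691152714746*t^2)^{127} = 89798951767461 + 7536334538424*t + 188123484176486*t^2.

89798951767461 + 7536334538424*t + 188123484176486*t^2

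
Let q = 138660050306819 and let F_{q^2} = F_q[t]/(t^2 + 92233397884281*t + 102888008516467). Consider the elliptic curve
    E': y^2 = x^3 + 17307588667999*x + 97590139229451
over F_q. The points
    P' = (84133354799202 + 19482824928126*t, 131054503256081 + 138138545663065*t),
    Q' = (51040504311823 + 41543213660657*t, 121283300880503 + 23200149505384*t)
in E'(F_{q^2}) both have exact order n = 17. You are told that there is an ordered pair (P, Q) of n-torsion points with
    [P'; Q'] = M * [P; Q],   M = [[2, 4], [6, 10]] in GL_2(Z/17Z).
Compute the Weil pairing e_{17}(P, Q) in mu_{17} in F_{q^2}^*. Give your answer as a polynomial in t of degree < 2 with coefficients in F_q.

Under M = [[2,4],[6,10]] in GL_2(Z/17), e_{17}(P',Q') = e_{17}(P,Q)^(2*10-4*6 mod 17).
det(M) mod 17 = 13; its inverse in (Z/17)^* is 4 (check: 13*4 mod 17 = 1).
n = 17 = (10001)_2 (5 bits, wt 2); accumulate f_{17,P'}(Q'+S)/f_{17,P'}(S) along the 4-step ladder.
So e_{17}(P',Q') = 22392730027848 + 37178167212745*t.
Thus e_{17}(P,Q) = 119573499789330 + 21350830791896*t.

119573499789330 + 21350830791896*t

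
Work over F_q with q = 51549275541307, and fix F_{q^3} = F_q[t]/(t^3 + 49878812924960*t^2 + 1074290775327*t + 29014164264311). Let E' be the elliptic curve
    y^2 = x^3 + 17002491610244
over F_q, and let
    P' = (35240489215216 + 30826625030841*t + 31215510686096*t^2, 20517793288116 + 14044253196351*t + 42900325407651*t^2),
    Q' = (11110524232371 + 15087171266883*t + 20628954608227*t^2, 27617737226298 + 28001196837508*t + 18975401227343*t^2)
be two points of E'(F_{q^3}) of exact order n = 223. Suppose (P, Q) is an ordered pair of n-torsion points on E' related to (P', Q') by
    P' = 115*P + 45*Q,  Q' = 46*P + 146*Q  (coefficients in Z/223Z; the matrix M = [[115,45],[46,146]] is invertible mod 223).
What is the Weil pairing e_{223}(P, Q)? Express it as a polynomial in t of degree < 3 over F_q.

Under M = [[115,45],[46,146]] in GL_2(Z/223), e_{223}(P',Q') = e_{223}(P,Q)^(115*146-45*46 mod 223).
So e_{223}(P,Q) = e_{223}(P',Q')^{112}, since 2*112 = 1 mod 223.
Build f_{223,P'} and f_{223,Q'} via the 8-bit ladder of 223=11011111_2; evaluate at shifted divisors; quotient in F_{51549275541307^3}.
So e_{223}(P',Q') = 17672608336877 + 13633846624215*t + 6494947466790*t^2.
(17672608336877 + 13633846624215*t + 6494947466790*t^2)^{112} mod (51549275541307,f) = 12640483878448 + 19449289195352*t + 34442256228030*t^2.

12640483878448 + 19449289195352*t + 34442256228030*t^2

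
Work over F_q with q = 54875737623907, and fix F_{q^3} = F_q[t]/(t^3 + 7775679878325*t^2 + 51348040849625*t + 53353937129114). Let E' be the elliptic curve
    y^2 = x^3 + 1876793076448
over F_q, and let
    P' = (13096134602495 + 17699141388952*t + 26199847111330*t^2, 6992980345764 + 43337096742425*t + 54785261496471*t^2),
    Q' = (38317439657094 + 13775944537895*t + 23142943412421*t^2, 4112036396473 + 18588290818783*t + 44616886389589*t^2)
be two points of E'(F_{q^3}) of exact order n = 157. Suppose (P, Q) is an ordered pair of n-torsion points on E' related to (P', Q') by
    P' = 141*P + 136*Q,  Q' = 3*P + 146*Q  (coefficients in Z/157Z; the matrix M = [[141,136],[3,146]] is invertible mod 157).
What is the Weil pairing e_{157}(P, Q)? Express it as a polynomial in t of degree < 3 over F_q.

e_{157} is bilinear + alternating on E[157], so e_{157}(141*P + 136*Q, 3*P + 146*Q) = e_{157}(P,Q)^(141*146-136*3).
Inverting 82 mod 157: 90. Thus e_{157}(P,Q) = e(P',Q')^{90}.
n = 157 = (10011101)_2 (8 bits, wt 5); accumulate f_{157,P'}(Q'+S)/f_{157,P'}(S) along the 7-step ladder.
The quotient is 47547839960721 + 53217060148930*t + 31679829470734*t^2.
Raise to 90: e(P,Q) = 28194937066072 + 30083644969440*t + 15051017671640*t^2 in mu_{157}.

28194937066072 + 30083644969440*t + 15051017671640*t^2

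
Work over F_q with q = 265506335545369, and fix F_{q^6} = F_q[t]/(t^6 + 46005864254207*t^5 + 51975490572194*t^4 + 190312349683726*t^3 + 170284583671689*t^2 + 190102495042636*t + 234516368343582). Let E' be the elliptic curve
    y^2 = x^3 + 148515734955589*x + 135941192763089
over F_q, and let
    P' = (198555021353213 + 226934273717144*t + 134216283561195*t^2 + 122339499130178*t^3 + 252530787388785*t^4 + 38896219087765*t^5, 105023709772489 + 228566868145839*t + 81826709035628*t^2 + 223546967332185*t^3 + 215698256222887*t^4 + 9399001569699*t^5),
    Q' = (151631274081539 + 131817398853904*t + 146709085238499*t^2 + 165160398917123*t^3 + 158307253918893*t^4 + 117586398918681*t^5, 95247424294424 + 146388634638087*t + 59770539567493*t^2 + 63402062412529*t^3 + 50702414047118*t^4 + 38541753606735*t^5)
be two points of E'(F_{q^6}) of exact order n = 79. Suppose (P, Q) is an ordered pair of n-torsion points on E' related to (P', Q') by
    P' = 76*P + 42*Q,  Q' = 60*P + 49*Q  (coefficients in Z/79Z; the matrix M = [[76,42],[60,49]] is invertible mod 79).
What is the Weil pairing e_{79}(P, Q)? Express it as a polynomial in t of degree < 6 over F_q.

196677058447363 + 238444686620874*t + 165162045275583*t^2 + 243032127535340*t^3 + 162834515941102*t^4 + 127219160190791*t^5

Since e_{79}(P,P)=e_{79}(Q,Q)=1 and e_{79}(Q,P)=e_{79}(P,Q)^{-1}, expanding e_{79}(76*P + 42*Q,60*P + 49*Q) leaves e(P,Q)^det(M).
Inverting 19 mod 79: 25. Thus e_{79}(P,Q) = e(P',Q')^{25}.
Miller loop for e_{79} over F_{265506335545369^6}: bits of 79 = 1001111; 6 double steps + 4 add steps, l/v at each.
Result: e(P',Q') = 135285280782153 + 189776478936342*t + 86780581713823*t^2 + 156222556032428*t^3 + 33756151606491*t^4 + 113582860135149*t^5.
(135285280782153 + 189776478936342*t + 86780581713823*t^2 + 156222556032428*t^3 + 33756151606491*t^4 + 113582860135149*t^5)^{25} mod (265506335545369,f) = 196677058447363 + 238444686620874*t + 165162045275583*t^2 + 243032127535340*t^3 + 162834515941102*t^4 + 127219160190791*t^5.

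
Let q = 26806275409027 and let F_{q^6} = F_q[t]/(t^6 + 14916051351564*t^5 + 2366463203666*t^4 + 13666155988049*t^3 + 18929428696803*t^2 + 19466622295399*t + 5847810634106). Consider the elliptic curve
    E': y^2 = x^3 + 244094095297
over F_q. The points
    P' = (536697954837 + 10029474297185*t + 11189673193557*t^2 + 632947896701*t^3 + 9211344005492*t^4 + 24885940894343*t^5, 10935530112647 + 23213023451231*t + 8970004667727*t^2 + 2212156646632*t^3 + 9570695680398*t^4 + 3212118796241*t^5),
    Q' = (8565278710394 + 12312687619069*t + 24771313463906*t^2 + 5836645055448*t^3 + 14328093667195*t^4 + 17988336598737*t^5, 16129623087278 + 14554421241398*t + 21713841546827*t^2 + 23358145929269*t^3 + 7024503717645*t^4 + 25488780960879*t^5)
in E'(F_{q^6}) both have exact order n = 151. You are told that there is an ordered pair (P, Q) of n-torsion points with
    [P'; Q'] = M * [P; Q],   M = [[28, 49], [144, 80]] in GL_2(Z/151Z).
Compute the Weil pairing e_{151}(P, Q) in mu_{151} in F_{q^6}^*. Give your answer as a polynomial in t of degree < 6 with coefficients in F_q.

6385720295963 + 2654332537523*t + 25657991574762*t^2 + 13445951760041*t^3 + 16543477705786*t^4 + 25965382898257*t^5

The 151-Weil pairing on E[151] over F_{26806275409027} is alternating-bilinear: e_{151}(P',Q') = e_{151}(P,Q)^det(M).
Inverting 16 mod 151: 85. Thus e_{151}(P,Q) = e(P',Q')^{85}.
n = 151 = (10010111)_2 (8 bits, wt 5); accumulate f_{151,P'}(Q'+S)/f_{151,P'}(S) along the 7-step ladder.
Result: e(P',Q') = 19692600165373 + 15919363805928*t + 14547316235134*t^2 + 2677341112227*t^3 + 17897543775806*t^4 + 5378447295938*t^5.
Raise to 85: e(P,Q) = 6385720295963 + 2654332537523*t + 25657991574762*t^2 + 13445951760041*t^3 + 16543477705786*t^4 + 25965382898257*t^5 in mu_{151}.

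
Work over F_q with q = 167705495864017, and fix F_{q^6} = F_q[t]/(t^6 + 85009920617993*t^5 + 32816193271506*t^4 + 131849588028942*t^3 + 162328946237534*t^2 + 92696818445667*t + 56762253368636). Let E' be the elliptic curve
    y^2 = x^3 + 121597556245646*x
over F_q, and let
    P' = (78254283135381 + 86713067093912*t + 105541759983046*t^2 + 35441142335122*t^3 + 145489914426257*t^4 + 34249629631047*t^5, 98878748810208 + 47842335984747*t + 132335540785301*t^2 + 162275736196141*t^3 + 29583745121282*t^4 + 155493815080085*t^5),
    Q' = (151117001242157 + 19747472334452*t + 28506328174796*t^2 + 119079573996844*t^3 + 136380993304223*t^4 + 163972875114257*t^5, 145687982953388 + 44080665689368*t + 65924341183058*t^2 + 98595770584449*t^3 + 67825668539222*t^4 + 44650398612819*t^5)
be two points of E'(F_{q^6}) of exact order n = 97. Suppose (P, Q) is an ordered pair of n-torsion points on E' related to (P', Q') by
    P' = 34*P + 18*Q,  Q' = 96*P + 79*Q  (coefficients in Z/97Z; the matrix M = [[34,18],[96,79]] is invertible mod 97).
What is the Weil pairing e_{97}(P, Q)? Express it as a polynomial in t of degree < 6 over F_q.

37952543498904 + 159012850594553*t + 26750627606260*t^2 + 111800395199966*t^3 + 131206602815961*t^4 + 107447405845730*t^5

The 97-Weil pairing on E[97] over F_{167705495864017} is alternating-bilinear: e_{97}(P',Q') = e_{97}(P,Q)^det(M).
det M = 34*79 - 18*96 = 958 = 85 (mod 97); 85^{-1} = 8 (mod 97).
Build f_{97,P'} and f_{97,Q'} via the 7-bit ladder of 97=1100001_2; evaluate at shifted divisors; quotient in F_{167705495864017^6}.
Miller gives e_{97}(P',Q') = 145783397498306 + 26123055585034*t + 93247598300594*t^2 + 2984068457136*t^3 + 38767779698878*t^4 + 116518341041943*t^5 in F_{167705495864017^6}.
Finally e_{97}(P,Q) = 37952543498904 + 159012850594553*t + 26750627606260*t^2 + 111800395199966*t^3 + 131206602815961*t^4 + 107447405845730*t^5.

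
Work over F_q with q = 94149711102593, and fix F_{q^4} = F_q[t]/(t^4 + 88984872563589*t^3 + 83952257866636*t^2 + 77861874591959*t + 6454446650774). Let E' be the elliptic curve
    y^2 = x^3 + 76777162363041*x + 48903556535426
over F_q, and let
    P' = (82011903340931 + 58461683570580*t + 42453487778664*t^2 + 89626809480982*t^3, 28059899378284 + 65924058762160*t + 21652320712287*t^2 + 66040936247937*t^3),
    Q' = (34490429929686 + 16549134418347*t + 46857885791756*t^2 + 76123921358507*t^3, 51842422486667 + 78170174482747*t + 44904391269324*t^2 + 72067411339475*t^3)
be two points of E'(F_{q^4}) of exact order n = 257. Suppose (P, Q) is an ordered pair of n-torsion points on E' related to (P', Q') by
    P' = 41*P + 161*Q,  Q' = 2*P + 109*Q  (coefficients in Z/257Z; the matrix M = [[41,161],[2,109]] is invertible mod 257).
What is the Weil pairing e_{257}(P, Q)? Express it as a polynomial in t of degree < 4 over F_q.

49297555215446 + 85408781258036*t + 35626620143438*t^2 + 50139084732243*t^3

Since e_{257}(P,P)=e_{257}(Q,Q)=1 and e_{257}(Q,P)=e_{257}(P,Q)^{-1}, expanding e_{257}(41*P + 161*Q,2*P + 109*Q) leaves e(P,Q)^det(M).
Hence e(P,Q) = e(P',Q')^{235} where 235 = 35^{-1} mod 257.
n = 257 = (100000001)_2 (9 bits, wt 2); accumulate f_{257,P'}(Q'+S)/f_{257,P'}(S) along the 8-step ladder.
Result: e(P',Q') = 47142318221470 + 73804863861232*t + 72541869652418*t^2 + 667718601091*t^3.
e_{257}(P,Q) = (47142318221470 + 73804863861232*t + 72541869652418*t^2 + 667718601091*t^3)^{235} = 49297555215446 + 85408781258036*t + 35626620143438*t^2 + 50139084732243*t^3.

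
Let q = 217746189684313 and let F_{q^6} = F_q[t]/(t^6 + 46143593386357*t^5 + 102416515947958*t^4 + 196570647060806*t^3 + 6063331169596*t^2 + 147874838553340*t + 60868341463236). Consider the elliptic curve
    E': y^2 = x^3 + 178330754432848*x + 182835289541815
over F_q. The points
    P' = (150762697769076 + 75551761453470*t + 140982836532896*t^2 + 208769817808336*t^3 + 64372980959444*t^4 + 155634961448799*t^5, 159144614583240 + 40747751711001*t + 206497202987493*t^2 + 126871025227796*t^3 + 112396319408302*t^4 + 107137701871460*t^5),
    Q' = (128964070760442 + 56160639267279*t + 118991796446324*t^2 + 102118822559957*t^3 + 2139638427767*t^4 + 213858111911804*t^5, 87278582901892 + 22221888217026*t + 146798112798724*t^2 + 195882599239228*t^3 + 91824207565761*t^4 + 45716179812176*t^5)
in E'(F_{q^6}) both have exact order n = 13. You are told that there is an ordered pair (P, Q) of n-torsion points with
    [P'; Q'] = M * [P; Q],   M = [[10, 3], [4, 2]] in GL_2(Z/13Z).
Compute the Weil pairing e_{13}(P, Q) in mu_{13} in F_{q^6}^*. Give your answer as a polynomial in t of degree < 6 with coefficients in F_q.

Alternating bilinearity on E[13] (values in mu_{13} in F_{217746189684313^6}) gives e(P',Q') = e(P,Q)^det(M).
det M = 10*2 - 3*4 = 8 = 8 (mod 13); 8^{-1} = 5 (mod 13).
Run Miller on y^2=x^3+178330754432848*x+182835289541815 over F_{217746189684313}: ladder 1101 (4 bits); e = f_P(D_Q)/f_Q(D_P).
Result: e(P',Q') = 19863215147763 + 197954178258085*t + 74852556245870*t^2 + 41155135700821*t^3 + 67234166605952*t^4 + 167644135533200*t^5.
Thus e_{13}(P,Q) = 186686544448032 + 134401811713397*t + 158688701301433*t^2 + 114936670328927*t^3 + 78481202883740*t^4 + 205142776853583*t^5.

186686544448032 + 134401811713397*t + 158688701301433*t^2 + 114936670328927*t^3 + 78481202883740*t^4 + 205142776853583*t^5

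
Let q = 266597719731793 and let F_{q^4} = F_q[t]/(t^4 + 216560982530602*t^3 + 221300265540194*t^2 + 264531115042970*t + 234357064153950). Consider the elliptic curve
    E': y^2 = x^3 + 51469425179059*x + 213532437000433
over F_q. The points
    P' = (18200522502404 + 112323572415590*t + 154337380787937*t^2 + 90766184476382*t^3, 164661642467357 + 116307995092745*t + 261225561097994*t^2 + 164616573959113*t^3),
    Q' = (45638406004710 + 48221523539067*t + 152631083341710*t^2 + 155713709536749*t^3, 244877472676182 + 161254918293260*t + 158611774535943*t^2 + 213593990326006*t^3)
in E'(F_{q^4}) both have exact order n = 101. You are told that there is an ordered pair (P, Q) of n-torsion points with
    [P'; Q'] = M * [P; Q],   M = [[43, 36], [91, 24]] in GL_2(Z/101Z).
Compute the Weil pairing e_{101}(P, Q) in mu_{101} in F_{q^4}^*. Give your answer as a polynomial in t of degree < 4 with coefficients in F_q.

127721685637989 + 58904782047796*t + 239592287524857*t^2 + 124664604135642*t^3

Since e_{101}(P,P)=e_{101}(Q,Q)=1 and e_{101}(Q,P)=e_{101}(P,Q)^{-1}, expanding e_{101}(43*P + 36*Q,91*P + 24*Q) leaves e(P,Q)^det(M).
det M = 43*24 - 36*91 = -2244 = 79 (mod 101); 79^{-1} = 78 (mod 101).
Build f_{101,P'} and f_{101,Q'} via the 7-bit ladder of 101=1100101_2; evaluate at shifted divisors; quotient in F_{266597719731793^4}.
The quotient is 257178166664497 + 93015324063490*t + 1547072908899*t^2 + 120173969798514*t^3.
(257178166664497 + 93015324063490*t + 1547072908899*t^2 + 120173969798514*t^3)^{78} mod (266597719731793,f) = 127721685637989 + 58904782047796*t + 239592287524857*t^2 + 124664604135642*t^3.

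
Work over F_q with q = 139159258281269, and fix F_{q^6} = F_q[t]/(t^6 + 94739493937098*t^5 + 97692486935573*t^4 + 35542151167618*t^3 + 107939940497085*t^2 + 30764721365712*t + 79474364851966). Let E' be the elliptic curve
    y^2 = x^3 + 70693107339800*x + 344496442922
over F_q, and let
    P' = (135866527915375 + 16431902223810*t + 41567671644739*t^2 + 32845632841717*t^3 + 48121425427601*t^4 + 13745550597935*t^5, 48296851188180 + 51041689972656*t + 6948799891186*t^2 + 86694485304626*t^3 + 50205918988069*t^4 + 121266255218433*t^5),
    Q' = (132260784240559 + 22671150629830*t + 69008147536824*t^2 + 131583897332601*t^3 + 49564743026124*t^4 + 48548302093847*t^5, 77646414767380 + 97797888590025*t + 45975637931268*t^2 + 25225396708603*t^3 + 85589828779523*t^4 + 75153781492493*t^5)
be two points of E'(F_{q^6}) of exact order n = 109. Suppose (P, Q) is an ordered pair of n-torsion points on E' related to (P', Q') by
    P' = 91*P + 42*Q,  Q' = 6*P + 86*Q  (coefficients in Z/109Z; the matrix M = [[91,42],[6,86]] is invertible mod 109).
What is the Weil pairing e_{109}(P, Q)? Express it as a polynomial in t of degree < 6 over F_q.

108611002956851 + 114788691970030*t + 129997267952227*t^2 + 38681920080349*t^3 + 35988714931029*t^4 + 30104216770293*t^5

Alternating bilinearity on E[109] (values in mu_{109} in F_{139159258281269^6}) gives e(P',Q') = e(P,Q)^det(M).
det M = 91*86 - 42*6 = 7574 = 53 (mod 109); 53^{-1} = 72 (mod 109).
Double-and-add over 1101101: 7-1 doublings, 5-1 additions; each step l_{T,T}/v_{2T} or l_{T,P'}/v at Q'+S for random S.
Result: e(P',Q') = 44974901945634 + 15392497273516*t + 102022129516136*t^2 + 23486721324252*t^3 + 31605878886883*t^4 + 65364831916556*t^5.
e_{109}(P,Q) = (44974901945634 + 15392497273516*t + 102022129516136*t^2 + 23486721324252*t^3 + 31605878886883*t^4 + 65364831916556*t^5)^{72} = 108611002956851 + 114788691970030*t + 129997267952227*t^2 + 38681920080349*t^3 + 35988714931029*t^4 + 30104216770293*t^5.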